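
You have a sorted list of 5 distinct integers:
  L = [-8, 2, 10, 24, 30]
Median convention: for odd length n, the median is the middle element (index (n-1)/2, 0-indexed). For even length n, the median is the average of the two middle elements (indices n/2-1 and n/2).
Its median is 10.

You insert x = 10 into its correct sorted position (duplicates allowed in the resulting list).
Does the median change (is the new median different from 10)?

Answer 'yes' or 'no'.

Answer: no

Derivation:
Old median = 10
Insert x = 10
New median = 10
Changed? no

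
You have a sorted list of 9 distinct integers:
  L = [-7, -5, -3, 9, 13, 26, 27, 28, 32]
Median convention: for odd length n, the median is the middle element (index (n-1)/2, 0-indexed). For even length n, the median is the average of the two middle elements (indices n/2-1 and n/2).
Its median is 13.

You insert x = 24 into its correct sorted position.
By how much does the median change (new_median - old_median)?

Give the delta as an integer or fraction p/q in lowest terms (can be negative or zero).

Answer: 11/2

Derivation:
Old median = 13
After inserting x = 24: new sorted = [-7, -5, -3, 9, 13, 24, 26, 27, 28, 32]
New median = 37/2
Delta = 37/2 - 13 = 11/2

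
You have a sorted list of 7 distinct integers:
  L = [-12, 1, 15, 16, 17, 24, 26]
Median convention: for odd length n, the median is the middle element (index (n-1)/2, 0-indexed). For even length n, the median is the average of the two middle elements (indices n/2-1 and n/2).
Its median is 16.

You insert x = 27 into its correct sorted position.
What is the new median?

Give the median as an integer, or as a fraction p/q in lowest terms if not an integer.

Answer: 33/2

Derivation:
Old list (sorted, length 7): [-12, 1, 15, 16, 17, 24, 26]
Old median = 16
Insert x = 27
Old length odd (7). Middle was index 3 = 16.
New length even (8). New median = avg of two middle elements.
x = 27: 7 elements are < x, 0 elements are > x.
New sorted list: [-12, 1, 15, 16, 17, 24, 26, 27]
New median = 33/2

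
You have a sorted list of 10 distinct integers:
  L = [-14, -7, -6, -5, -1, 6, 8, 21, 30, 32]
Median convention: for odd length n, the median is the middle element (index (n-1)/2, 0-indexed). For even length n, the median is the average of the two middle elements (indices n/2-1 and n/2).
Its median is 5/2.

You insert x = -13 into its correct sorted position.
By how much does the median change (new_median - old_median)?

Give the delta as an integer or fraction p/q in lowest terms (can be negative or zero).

Old median = 5/2
After inserting x = -13: new sorted = [-14, -13, -7, -6, -5, -1, 6, 8, 21, 30, 32]
New median = -1
Delta = -1 - 5/2 = -7/2

Answer: -7/2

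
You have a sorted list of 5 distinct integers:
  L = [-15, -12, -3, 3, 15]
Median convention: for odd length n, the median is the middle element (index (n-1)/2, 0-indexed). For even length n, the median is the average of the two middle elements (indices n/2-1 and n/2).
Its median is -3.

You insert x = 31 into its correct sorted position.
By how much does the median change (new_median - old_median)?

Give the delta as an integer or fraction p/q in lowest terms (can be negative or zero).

Old median = -3
After inserting x = 31: new sorted = [-15, -12, -3, 3, 15, 31]
New median = 0
Delta = 0 - -3 = 3

Answer: 3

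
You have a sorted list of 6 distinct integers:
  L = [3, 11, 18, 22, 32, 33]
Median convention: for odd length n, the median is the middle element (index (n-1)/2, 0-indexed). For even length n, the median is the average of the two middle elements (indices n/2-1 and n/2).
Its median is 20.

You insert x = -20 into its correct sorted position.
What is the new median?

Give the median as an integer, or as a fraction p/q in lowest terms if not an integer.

Answer: 18

Derivation:
Old list (sorted, length 6): [3, 11, 18, 22, 32, 33]
Old median = 20
Insert x = -20
Old length even (6). Middle pair: indices 2,3 = 18,22.
New length odd (7). New median = single middle element.
x = -20: 0 elements are < x, 6 elements are > x.
New sorted list: [-20, 3, 11, 18, 22, 32, 33]
New median = 18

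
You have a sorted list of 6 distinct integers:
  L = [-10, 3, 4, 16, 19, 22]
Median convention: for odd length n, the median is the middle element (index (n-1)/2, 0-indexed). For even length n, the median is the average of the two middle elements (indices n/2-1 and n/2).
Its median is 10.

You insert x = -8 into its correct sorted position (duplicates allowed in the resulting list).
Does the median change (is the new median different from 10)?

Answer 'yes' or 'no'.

Old median = 10
Insert x = -8
New median = 4
Changed? yes

Answer: yes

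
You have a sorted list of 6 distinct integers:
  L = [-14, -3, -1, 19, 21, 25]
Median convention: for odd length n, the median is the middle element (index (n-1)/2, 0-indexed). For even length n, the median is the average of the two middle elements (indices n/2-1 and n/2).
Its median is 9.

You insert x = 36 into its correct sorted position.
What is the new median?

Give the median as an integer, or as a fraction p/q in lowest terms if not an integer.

Old list (sorted, length 6): [-14, -3, -1, 19, 21, 25]
Old median = 9
Insert x = 36
Old length even (6). Middle pair: indices 2,3 = -1,19.
New length odd (7). New median = single middle element.
x = 36: 6 elements are < x, 0 elements are > x.
New sorted list: [-14, -3, -1, 19, 21, 25, 36]
New median = 19

Answer: 19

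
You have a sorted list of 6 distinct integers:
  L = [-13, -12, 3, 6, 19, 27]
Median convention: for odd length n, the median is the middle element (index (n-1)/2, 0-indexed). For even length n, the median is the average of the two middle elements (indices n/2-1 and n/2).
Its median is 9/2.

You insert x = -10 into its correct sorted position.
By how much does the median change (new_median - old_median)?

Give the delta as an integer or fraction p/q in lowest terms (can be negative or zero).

Answer: -3/2

Derivation:
Old median = 9/2
After inserting x = -10: new sorted = [-13, -12, -10, 3, 6, 19, 27]
New median = 3
Delta = 3 - 9/2 = -3/2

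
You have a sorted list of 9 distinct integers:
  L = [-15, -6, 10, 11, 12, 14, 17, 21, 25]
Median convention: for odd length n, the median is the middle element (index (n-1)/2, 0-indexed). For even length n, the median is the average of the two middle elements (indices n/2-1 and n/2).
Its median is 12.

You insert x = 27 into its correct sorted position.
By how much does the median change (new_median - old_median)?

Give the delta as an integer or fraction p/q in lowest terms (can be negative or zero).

Answer: 1

Derivation:
Old median = 12
After inserting x = 27: new sorted = [-15, -6, 10, 11, 12, 14, 17, 21, 25, 27]
New median = 13
Delta = 13 - 12 = 1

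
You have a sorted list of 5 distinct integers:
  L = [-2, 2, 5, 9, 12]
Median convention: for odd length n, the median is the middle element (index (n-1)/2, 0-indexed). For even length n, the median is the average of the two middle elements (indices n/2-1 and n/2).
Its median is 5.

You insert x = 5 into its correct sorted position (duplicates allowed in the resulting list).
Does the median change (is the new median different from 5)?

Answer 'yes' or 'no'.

Answer: no

Derivation:
Old median = 5
Insert x = 5
New median = 5
Changed? no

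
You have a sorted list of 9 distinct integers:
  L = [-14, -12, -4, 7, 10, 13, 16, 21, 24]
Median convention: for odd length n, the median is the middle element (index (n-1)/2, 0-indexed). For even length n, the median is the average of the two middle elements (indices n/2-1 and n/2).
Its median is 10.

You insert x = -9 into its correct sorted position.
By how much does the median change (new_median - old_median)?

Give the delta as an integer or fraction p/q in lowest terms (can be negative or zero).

Answer: -3/2

Derivation:
Old median = 10
After inserting x = -9: new sorted = [-14, -12, -9, -4, 7, 10, 13, 16, 21, 24]
New median = 17/2
Delta = 17/2 - 10 = -3/2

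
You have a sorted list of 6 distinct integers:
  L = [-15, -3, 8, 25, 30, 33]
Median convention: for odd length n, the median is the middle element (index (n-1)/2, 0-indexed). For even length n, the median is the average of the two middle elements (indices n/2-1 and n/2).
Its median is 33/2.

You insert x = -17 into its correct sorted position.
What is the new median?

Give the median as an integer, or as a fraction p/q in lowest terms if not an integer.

Answer: 8

Derivation:
Old list (sorted, length 6): [-15, -3, 8, 25, 30, 33]
Old median = 33/2
Insert x = -17
Old length even (6). Middle pair: indices 2,3 = 8,25.
New length odd (7). New median = single middle element.
x = -17: 0 elements are < x, 6 elements are > x.
New sorted list: [-17, -15, -3, 8, 25, 30, 33]
New median = 8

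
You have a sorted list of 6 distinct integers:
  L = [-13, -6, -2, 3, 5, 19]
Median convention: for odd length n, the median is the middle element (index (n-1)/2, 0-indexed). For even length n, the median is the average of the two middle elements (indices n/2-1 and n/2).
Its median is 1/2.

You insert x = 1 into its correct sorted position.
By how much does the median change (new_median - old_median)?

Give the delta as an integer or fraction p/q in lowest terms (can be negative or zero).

Old median = 1/2
After inserting x = 1: new sorted = [-13, -6, -2, 1, 3, 5, 19]
New median = 1
Delta = 1 - 1/2 = 1/2

Answer: 1/2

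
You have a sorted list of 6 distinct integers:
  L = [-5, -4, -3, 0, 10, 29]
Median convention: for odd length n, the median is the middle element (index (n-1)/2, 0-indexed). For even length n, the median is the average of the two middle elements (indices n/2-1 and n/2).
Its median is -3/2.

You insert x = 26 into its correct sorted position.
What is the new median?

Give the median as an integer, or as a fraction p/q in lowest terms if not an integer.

Old list (sorted, length 6): [-5, -4, -3, 0, 10, 29]
Old median = -3/2
Insert x = 26
Old length even (6). Middle pair: indices 2,3 = -3,0.
New length odd (7). New median = single middle element.
x = 26: 5 elements are < x, 1 elements are > x.
New sorted list: [-5, -4, -3, 0, 10, 26, 29]
New median = 0

Answer: 0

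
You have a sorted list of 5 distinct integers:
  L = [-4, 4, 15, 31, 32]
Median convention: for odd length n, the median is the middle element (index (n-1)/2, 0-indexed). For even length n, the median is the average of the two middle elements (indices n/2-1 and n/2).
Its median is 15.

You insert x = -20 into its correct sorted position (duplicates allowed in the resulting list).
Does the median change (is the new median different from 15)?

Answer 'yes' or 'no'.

Answer: yes

Derivation:
Old median = 15
Insert x = -20
New median = 19/2
Changed? yes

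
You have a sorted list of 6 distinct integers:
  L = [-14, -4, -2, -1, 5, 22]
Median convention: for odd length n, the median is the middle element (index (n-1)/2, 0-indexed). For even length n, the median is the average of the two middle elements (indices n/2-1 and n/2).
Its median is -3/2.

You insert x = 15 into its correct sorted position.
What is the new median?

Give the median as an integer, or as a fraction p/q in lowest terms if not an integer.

Answer: -1

Derivation:
Old list (sorted, length 6): [-14, -4, -2, -1, 5, 22]
Old median = -3/2
Insert x = 15
Old length even (6). Middle pair: indices 2,3 = -2,-1.
New length odd (7). New median = single middle element.
x = 15: 5 elements are < x, 1 elements are > x.
New sorted list: [-14, -4, -2, -1, 5, 15, 22]
New median = -1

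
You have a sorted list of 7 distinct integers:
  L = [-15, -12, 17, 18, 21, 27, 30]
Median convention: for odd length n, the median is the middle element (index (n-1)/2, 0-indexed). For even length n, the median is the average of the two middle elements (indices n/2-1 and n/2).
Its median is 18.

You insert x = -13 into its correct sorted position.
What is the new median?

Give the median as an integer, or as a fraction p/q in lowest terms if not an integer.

Answer: 35/2

Derivation:
Old list (sorted, length 7): [-15, -12, 17, 18, 21, 27, 30]
Old median = 18
Insert x = -13
Old length odd (7). Middle was index 3 = 18.
New length even (8). New median = avg of two middle elements.
x = -13: 1 elements are < x, 6 elements are > x.
New sorted list: [-15, -13, -12, 17, 18, 21, 27, 30]
New median = 35/2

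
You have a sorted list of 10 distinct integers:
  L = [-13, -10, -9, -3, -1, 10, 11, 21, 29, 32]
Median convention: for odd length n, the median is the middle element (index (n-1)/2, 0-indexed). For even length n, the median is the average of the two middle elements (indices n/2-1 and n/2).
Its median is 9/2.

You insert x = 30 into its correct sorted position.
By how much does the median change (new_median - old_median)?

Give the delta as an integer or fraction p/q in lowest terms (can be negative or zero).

Answer: 11/2

Derivation:
Old median = 9/2
After inserting x = 30: new sorted = [-13, -10, -9, -3, -1, 10, 11, 21, 29, 30, 32]
New median = 10
Delta = 10 - 9/2 = 11/2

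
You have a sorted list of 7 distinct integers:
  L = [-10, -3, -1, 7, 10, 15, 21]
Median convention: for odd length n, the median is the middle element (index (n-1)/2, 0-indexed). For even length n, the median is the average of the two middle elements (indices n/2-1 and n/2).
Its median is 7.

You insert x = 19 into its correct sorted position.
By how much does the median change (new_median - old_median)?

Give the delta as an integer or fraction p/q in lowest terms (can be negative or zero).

Answer: 3/2

Derivation:
Old median = 7
After inserting x = 19: new sorted = [-10, -3, -1, 7, 10, 15, 19, 21]
New median = 17/2
Delta = 17/2 - 7 = 3/2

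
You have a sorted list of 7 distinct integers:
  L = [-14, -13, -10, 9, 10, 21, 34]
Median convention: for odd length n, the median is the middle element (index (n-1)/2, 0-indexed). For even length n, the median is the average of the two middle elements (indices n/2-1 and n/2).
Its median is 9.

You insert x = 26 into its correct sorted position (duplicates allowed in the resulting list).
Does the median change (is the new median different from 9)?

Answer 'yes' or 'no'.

Answer: yes

Derivation:
Old median = 9
Insert x = 26
New median = 19/2
Changed? yes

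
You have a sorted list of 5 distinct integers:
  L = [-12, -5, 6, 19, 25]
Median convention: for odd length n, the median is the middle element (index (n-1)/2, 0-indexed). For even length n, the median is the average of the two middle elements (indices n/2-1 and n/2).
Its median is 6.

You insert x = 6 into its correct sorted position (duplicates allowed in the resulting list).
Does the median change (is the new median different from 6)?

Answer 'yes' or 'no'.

Old median = 6
Insert x = 6
New median = 6
Changed? no

Answer: no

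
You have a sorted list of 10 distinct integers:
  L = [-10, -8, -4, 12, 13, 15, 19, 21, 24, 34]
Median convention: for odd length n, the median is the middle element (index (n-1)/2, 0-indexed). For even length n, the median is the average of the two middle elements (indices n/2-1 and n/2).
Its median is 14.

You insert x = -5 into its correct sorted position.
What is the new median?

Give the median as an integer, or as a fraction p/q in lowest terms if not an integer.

Old list (sorted, length 10): [-10, -8, -4, 12, 13, 15, 19, 21, 24, 34]
Old median = 14
Insert x = -5
Old length even (10). Middle pair: indices 4,5 = 13,15.
New length odd (11). New median = single middle element.
x = -5: 2 elements are < x, 8 elements are > x.
New sorted list: [-10, -8, -5, -4, 12, 13, 15, 19, 21, 24, 34]
New median = 13

Answer: 13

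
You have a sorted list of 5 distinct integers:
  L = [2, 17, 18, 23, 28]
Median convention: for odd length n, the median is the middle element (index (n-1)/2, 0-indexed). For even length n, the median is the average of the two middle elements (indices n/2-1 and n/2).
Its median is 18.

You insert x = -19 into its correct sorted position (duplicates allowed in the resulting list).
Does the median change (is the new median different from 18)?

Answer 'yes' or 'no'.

Old median = 18
Insert x = -19
New median = 35/2
Changed? yes

Answer: yes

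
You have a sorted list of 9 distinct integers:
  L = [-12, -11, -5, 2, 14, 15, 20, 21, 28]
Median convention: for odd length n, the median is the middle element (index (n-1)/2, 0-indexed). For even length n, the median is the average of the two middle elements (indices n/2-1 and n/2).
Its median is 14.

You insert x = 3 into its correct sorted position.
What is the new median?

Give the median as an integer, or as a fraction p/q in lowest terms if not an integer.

Answer: 17/2

Derivation:
Old list (sorted, length 9): [-12, -11, -5, 2, 14, 15, 20, 21, 28]
Old median = 14
Insert x = 3
Old length odd (9). Middle was index 4 = 14.
New length even (10). New median = avg of two middle elements.
x = 3: 4 elements are < x, 5 elements are > x.
New sorted list: [-12, -11, -5, 2, 3, 14, 15, 20, 21, 28]
New median = 17/2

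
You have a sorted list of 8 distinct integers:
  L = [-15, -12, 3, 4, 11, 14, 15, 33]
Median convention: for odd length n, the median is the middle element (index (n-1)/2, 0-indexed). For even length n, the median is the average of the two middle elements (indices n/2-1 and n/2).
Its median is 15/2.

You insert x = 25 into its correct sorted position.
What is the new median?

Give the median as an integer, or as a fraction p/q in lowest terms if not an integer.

Old list (sorted, length 8): [-15, -12, 3, 4, 11, 14, 15, 33]
Old median = 15/2
Insert x = 25
Old length even (8). Middle pair: indices 3,4 = 4,11.
New length odd (9). New median = single middle element.
x = 25: 7 elements are < x, 1 elements are > x.
New sorted list: [-15, -12, 3, 4, 11, 14, 15, 25, 33]
New median = 11

Answer: 11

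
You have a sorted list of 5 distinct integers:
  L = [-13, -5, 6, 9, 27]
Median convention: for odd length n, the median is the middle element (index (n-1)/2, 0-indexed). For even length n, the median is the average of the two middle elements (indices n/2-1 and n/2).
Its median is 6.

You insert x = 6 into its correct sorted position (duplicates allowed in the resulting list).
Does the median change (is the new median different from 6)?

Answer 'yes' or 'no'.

Old median = 6
Insert x = 6
New median = 6
Changed? no

Answer: no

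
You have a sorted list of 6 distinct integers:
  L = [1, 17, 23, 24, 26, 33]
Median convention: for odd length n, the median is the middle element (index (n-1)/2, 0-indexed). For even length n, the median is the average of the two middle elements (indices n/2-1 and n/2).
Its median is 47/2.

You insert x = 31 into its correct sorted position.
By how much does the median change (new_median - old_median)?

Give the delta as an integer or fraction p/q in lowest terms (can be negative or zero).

Old median = 47/2
After inserting x = 31: new sorted = [1, 17, 23, 24, 26, 31, 33]
New median = 24
Delta = 24 - 47/2 = 1/2

Answer: 1/2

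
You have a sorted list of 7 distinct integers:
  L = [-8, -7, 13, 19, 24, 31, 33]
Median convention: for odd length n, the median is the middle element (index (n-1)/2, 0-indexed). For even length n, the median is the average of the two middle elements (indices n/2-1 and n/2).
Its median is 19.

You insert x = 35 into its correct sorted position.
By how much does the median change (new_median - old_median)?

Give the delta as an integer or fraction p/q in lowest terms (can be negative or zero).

Old median = 19
After inserting x = 35: new sorted = [-8, -7, 13, 19, 24, 31, 33, 35]
New median = 43/2
Delta = 43/2 - 19 = 5/2

Answer: 5/2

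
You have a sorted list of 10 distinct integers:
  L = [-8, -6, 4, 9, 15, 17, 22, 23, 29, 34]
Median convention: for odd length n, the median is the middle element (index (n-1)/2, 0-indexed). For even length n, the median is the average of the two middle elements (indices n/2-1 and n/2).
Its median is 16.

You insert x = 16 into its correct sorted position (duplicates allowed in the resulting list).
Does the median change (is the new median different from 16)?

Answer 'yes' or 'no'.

Old median = 16
Insert x = 16
New median = 16
Changed? no

Answer: no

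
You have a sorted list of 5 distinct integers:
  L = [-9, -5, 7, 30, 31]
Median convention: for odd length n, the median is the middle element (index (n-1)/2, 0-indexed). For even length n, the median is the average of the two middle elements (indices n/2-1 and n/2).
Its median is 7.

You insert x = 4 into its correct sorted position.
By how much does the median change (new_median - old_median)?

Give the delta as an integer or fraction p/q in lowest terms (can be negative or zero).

Old median = 7
After inserting x = 4: new sorted = [-9, -5, 4, 7, 30, 31]
New median = 11/2
Delta = 11/2 - 7 = -3/2

Answer: -3/2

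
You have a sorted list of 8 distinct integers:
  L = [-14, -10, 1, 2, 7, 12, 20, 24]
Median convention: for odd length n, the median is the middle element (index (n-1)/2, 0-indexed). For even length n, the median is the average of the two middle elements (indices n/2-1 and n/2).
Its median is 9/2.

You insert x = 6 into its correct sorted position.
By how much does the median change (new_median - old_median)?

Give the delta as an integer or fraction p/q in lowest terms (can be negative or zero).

Answer: 3/2

Derivation:
Old median = 9/2
After inserting x = 6: new sorted = [-14, -10, 1, 2, 6, 7, 12, 20, 24]
New median = 6
Delta = 6 - 9/2 = 3/2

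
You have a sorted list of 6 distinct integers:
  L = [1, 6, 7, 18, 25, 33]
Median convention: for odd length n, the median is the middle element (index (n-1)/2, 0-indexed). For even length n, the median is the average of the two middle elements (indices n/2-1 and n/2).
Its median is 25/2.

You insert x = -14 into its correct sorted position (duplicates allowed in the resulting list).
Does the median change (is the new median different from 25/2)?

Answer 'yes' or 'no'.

Old median = 25/2
Insert x = -14
New median = 7
Changed? yes

Answer: yes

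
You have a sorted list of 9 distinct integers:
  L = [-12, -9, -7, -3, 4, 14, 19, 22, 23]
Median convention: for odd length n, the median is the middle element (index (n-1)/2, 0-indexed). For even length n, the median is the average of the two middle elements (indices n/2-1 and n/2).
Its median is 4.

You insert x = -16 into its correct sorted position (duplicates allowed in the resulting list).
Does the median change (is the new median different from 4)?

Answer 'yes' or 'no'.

Answer: yes

Derivation:
Old median = 4
Insert x = -16
New median = 1/2
Changed? yes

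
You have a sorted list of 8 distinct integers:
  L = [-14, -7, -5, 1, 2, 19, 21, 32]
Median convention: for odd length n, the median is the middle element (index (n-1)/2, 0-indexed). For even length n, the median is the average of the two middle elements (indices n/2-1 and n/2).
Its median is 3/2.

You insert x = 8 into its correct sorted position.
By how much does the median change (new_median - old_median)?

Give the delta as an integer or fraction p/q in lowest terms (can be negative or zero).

Old median = 3/2
After inserting x = 8: new sorted = [-14, -7, -5, 1, 2, 8, 19, 21, 32]
New median = 2
Delta = 2 - 3/2 = 1/2

Answer: 1/2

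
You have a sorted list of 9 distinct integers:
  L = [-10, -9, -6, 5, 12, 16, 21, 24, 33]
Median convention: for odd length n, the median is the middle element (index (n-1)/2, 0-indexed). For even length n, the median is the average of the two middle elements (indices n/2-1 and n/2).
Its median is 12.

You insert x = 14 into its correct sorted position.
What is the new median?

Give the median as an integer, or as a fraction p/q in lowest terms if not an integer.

Answer: 13

Derivation:
Old list (sorted, length 9): [-10, -9, -6, 5, 12, 16, 21, 24, 33]
Old median = 12
Insert x = 14
Old length odd (9). Middle was index 4 = 12.
New length even (10). New median = avg of two middle elements.
x = 14: 5 elements are < x, 4 elements are > x.
New sorted list: [-10, -9, -6, 5, 12, 14, 16, 21, 24, 33]
New median = 13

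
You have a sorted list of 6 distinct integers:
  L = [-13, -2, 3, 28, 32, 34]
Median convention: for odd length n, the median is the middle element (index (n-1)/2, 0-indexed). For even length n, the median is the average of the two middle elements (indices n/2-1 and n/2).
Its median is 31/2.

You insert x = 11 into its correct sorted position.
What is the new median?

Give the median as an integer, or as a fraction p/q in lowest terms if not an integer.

Answer: 11

Derivation:
Old list (sorted, length 6): [-13, -2, 3, 28, 32, 34]
Old median = 31/2
Insert x = 11
Old length even (6). Middle pair: indices 2,3 = 3,28.
New length odd (7). New median = single middle element.
x = 11: 3 elements are < x, 3 elements are > x.
New sorted list: [-13, -2, 3, 11, 28, 32, 34]
New median = 11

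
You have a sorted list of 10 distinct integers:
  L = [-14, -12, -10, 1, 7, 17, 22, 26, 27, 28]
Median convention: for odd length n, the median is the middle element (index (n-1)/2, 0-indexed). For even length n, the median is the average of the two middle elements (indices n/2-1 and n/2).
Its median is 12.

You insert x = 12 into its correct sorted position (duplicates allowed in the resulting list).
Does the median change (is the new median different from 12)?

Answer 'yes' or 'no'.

Old median = 12
Insert x = 12
New median = 12
Changed? no

Answer: no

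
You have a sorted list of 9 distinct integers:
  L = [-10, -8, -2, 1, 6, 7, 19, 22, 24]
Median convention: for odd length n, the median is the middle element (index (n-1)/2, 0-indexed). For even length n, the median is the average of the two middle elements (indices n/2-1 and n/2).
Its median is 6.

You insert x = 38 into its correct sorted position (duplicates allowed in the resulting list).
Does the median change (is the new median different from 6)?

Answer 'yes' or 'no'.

Old median = 6
Insert x = 38
New median = 13/2
Changed? yes

Answer: yes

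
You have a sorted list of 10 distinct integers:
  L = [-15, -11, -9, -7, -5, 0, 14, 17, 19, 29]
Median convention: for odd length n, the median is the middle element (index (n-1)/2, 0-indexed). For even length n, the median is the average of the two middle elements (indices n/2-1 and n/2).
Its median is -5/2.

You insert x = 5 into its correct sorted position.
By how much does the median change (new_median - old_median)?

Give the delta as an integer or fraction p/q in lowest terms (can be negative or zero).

Answer: 5/2

Derivation:
Old median = -5/2
After inserting x = 5: new sorted = [-15, -11, -9, -7, -5, 0, 5, 14, 17, 19, 29]
New median = 0
Delta = 0 - -5/2 = 5/2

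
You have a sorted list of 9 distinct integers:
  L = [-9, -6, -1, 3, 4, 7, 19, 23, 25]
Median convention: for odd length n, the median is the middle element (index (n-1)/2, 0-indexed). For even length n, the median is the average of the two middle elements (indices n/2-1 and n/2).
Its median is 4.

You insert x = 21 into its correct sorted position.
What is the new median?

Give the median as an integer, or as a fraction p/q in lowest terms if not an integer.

Answer: 11/2

Derivation:
Old list (sorted, length 9): [-9, -6, -1, 3, 4, 7, 19, 23, 25]
Old median = 4
Insert x = 21
Old length odd (9). Middle was index 4 = 4.
New length even (10). New median = avg of two middle elements.
x = 21: 7 elements are < x, 2 elements are > x.
New sorted list: [-9, -6, -1, 3, 4, 7, 19, 21, 23, 25]
New median = 11/2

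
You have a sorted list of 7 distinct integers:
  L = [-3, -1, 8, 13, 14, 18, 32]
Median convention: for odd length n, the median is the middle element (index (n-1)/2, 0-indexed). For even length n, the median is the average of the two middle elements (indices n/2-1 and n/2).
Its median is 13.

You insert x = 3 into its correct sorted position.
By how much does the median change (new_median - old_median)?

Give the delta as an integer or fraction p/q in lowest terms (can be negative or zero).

Answer: -5/2

Derivation:
Old median = 13
After inserting x = 3: new sorted = [-3, -1, 3, 8, 13, 14, 18, 32]
New median = 21/2
Delta = 21/2 - 13 = -5/2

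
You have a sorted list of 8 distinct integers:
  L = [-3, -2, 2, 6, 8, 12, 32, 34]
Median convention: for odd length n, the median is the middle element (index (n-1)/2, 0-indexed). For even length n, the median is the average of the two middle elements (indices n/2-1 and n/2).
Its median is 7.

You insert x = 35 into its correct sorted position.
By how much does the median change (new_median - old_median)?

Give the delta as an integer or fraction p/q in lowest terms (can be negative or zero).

Old median = 7
After inserting x = 35: new sorted = [-3, -2, 2, 6, 8, 12, 32, 34, 35]
New median = 8
Delta = 8 - 7 = 1

Answer: 1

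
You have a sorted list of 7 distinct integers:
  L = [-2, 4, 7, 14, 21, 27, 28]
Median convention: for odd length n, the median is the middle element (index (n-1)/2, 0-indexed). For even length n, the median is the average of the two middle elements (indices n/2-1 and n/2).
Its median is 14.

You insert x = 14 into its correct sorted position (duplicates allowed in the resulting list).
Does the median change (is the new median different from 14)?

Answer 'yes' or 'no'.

Old median = 14
Insert x = 14
New median = 14
Changed? no

Answer: no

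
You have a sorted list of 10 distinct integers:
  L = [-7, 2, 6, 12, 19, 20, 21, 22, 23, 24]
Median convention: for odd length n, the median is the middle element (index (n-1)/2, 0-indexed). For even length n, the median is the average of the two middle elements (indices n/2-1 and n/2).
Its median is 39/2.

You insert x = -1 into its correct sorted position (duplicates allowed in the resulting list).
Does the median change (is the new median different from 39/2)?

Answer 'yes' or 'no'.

Old median = 39/2
Insert x = -1
New median = 19
Changed? yes

Answer: yes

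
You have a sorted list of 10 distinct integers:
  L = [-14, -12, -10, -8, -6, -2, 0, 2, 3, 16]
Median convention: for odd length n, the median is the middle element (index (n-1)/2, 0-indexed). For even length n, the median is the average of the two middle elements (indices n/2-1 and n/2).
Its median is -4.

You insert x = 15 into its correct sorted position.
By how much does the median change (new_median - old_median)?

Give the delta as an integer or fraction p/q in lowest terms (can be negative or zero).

Old median = -4
After inserting x = 15: new sorted = [-14, -12, -10, -8, -6, -2, 0, 2, 3, 15, 16]
New median = -2
Delta = -2 - -4 = 2

Answer: 2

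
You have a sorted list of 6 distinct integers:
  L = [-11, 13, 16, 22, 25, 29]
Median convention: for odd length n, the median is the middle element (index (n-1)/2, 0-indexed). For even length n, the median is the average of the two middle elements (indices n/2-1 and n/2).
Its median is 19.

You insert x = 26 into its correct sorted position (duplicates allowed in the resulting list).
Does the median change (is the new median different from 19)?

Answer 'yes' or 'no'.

Old median = 19
Insert x = 26
New median = 22
Changed? yes

Answer: yes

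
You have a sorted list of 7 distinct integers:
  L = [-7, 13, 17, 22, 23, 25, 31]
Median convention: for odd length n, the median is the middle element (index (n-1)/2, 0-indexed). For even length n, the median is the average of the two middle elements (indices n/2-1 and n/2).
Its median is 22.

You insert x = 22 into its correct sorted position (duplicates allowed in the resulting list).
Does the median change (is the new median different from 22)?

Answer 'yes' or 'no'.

Answer: no

Derivation:
Old median = 22
Insert x = 22
New median = 22
Changed? no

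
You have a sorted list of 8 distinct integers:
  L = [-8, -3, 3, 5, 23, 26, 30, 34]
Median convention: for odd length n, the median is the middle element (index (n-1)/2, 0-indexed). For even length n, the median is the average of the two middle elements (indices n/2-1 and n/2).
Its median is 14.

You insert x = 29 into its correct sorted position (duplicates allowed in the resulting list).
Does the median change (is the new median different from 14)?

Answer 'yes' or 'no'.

Old median = 14
Insert x = 29
New median = 23
Changed? yes

Answer: yes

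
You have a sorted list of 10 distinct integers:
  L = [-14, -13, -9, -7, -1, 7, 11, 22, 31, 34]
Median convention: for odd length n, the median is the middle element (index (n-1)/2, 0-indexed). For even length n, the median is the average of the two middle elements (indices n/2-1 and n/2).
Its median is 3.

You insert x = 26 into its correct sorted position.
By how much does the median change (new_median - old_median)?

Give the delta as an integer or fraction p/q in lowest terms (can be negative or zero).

Old median = 3
After inserting x = 26: new sorted = [-14, -13, -9, -7, -1, 7, 11, 22, 26, 31, 34]
New median = 7
Delta = 7 - 3 = 4

Answer: 4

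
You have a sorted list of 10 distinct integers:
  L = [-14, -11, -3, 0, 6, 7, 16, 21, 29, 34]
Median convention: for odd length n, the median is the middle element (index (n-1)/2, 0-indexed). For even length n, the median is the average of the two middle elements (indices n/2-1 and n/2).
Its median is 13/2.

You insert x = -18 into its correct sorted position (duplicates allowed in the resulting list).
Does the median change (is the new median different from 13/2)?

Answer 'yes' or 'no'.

Old median = 13/2
Insert x = -18
New median = 6
Changed? yes

Answer: yes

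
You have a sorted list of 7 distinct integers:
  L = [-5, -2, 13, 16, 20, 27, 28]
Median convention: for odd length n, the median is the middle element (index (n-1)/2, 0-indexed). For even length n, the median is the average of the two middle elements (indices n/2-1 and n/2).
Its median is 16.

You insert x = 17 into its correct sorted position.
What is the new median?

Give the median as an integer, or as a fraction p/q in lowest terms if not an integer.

Answer: 33/2

Derivation:
Old list (sorted, length 7): [-5, -2, 13, 16, 20, 27, 28]
Old median = 16
Insert x = 17
Old length odd (7). Middle was index 3 = 16.
New length even (8). New median = avg of two middle elements.
x = 17: 4 elements are < x, 3 elements are > x.
New sorted list: [-5, -2, 13, 16, 17, 20, 27, 28]
New median = 33/2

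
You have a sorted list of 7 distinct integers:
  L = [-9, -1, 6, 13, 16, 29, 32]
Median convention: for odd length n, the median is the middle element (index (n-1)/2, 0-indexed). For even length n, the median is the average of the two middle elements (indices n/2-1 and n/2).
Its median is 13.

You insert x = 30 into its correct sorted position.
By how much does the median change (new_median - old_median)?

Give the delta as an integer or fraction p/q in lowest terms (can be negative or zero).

Old median = 13
After inserting x = 30: new sorted = [-9, -1, 6, 13, 16, 29, 30, 32]
New median = 29/2
Delta = 29/2 - 13 = 3/2

Answer: 3/2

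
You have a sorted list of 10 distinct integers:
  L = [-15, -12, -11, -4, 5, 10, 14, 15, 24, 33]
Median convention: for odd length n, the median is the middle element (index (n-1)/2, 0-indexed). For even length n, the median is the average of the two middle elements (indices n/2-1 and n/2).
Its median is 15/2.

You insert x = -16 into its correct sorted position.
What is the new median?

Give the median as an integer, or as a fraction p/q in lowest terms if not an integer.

Answer: 5

Derivation:
Old list (sorted, length 10): [-15, -12, -11, -4, 5, 10, 14, 15, 24, 33]
Old median = 15/2
Insert x = -16
Old length even (10). Middle pair: indices 4,5 = 5,10.
New length odd (11). New median = single middle element.
x = -16: 0 elements are < x, 10 elements are > x.
New sorted list: [-16, -15, -12, -11, -4, 5, 10, 14, 15, 24, 33]
New median = 5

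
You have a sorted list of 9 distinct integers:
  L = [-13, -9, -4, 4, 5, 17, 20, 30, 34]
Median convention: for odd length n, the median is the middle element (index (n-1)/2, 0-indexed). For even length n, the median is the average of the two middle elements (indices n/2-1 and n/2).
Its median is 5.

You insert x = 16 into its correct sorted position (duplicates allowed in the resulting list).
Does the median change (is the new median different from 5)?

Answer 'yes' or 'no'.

Old median = 5
Insert x = 16
New median = 21/2
Changed? yes

Answer: yes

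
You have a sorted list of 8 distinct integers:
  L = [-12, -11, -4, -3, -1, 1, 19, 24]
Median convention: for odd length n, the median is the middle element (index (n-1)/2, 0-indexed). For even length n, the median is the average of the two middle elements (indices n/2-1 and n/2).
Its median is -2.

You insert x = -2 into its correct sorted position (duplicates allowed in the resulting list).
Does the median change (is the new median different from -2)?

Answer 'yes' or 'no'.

Old median = -2
Insert x = -2
New median = -2
Changed? no

Answer: no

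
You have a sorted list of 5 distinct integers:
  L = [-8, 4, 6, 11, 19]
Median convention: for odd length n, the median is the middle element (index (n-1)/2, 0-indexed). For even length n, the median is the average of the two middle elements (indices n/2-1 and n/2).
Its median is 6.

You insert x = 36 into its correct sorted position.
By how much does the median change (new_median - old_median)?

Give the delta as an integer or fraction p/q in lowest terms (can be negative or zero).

Answer: 5/2

Derivation:
Old median = 6
After inserting x = 36: new sorted = [-8, 4, 6, 11, 19, 36]
New median = 17/2
Delta = 17/2 - 6 = 5/2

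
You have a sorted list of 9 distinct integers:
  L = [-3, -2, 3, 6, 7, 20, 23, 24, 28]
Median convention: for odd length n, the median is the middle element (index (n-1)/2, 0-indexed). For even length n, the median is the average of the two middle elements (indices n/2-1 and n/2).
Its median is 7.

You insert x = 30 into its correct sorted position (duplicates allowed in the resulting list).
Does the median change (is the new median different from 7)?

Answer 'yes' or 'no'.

Old median = 7
Insert x = 30
New median = 27/2
Changed? yes

Answer: yes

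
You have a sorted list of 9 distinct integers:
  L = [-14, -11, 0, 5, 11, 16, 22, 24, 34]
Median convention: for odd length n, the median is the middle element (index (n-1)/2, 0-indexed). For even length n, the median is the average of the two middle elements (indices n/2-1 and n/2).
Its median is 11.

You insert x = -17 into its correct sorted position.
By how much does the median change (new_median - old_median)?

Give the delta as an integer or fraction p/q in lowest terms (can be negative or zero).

Answer: -3

Derivation:
Old median = 11
After inserting x = -17: new sorted = [-17, -14, -11, 0, 5, 11, 16, 22, 24, 34]
New median = 8
Delta = 8 - 11 = -3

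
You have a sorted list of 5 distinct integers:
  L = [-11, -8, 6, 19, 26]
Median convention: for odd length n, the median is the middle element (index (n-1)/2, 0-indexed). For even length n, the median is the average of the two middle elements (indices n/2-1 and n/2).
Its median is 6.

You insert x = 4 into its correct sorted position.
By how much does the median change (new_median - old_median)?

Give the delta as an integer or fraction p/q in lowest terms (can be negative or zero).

Answer: -1

Derivation:
Old median = 6
After inserting x = 4: new sorted = [-11, -8, 4, 6, 19, 26]
New median = 5
Delta = 5 - 6 = -1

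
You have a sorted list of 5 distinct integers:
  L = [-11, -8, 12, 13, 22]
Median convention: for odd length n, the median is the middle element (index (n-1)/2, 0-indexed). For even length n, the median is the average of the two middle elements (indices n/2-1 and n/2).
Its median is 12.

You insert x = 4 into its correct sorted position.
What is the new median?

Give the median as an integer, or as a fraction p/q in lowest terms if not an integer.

Old list (sorted, length 5): [-11, -8, 12, 13, 22]
Old median = 12
Insert x = 4
Old length odd (5). Middle was index 2 = 12.
New length even (6). New median = avg of two middle elements.
x = 4: 2 elements are < x, 3 elements are > x.
New sorted list: [-11, -8, 4, 12, 13, 22]
New median = 8

Answer: 8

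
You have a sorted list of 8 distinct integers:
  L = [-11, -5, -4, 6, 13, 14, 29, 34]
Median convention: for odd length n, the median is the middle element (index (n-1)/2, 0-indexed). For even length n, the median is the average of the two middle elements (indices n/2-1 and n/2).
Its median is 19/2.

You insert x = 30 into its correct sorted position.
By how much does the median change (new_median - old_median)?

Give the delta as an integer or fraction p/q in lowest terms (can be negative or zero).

Old median = 19/2
After inserting x = 30: new sorted = [-11, -5, -4, 6, 13, 14, 29, 30, 34]
New median = 13
Delta = 13 - 19/2 = 7/2

Answer: 7/2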